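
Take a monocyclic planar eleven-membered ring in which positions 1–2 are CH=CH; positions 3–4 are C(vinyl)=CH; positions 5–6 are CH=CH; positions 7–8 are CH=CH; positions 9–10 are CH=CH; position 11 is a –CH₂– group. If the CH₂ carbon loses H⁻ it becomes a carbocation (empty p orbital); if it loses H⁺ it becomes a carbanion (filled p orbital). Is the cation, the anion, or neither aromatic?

In both ions every ring atom is sp² and contributes a p orbital, so both rings are fully conjugated.
Cation: 5 × 2 + 0 = 10 π electrons → 4(2)+2, aromatic.
Anion: 5 × 2 + 2 = 12 π electrons → 4(3), antiaromatic.

The cation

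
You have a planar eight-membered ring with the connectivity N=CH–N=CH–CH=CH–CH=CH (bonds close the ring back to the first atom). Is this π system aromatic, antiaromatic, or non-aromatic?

Antiaromatic

All ring atoms are sp² and supply a p orbital to the ring (the double-bond atoms are sp², each contributing one p electron; the doubly-bonded nitrogens are pyridine-type — their lone pairs lie in the ring plane, leaving one electron in the p orbital); the conjugation is uninterrupted.
Tallying contributions gives 4 × 2 = 8 from the 4 double-bond units.
8 = 4(2); a planar, fully conjugated 4n system is antiaromatic.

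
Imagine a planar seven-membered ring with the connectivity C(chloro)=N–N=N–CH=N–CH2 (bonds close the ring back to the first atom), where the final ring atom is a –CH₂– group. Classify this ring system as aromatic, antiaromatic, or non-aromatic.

At the CH2 position, the tetrahedral CH₂ carbon is sp³ and has no p orbital in the ring π system; the ring's p-orbital overlap is broken there.
A ring that is not fully conjugated cannot be aromatic or antiaromatic regardless of its π-electron count.

Non-aromatic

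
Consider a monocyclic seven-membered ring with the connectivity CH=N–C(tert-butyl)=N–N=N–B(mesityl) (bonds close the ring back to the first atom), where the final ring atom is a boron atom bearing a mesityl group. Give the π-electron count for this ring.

Check conjugation: the double-bond atoms are sp², each contributing one p electron; each =N– nitrogen is pyridine-type (lone pair in the sp² plane, one electron in the p orbital); the boron has an empty p orbital — every position has a p orbital, so the cyclic π system is continuous.
Counting π electrons: 3 × 2 = 6 from the double-bond units + 0 from the B(mesityl) atom = 6.

6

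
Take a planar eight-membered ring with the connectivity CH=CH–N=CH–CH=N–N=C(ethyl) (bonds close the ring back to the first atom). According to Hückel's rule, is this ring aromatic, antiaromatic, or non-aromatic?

The p orbitals form a continuous loop: each doubly-bonded ring atom is sp² with one p-orbital electron; each sp² =N– keeps its lone pair in-plane and puts one electron into the π system. The ring is fully conjugated.
Tallying contributions gives 4 × 2 = 8 from the 4 double-bond units.
With 8 = 4·2 π electrons, Hückel's rule classifies the planar ring as antiaromatic.

Antiaromatic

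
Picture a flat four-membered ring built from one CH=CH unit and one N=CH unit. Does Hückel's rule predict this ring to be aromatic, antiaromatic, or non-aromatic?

Check conjugation: every atom in a ring double bond is sp² and brings one electron to the p orbital; the doubly-bonded nitrogens are pyridine-type — their lone pairs lie in the ring plane, leaving one electron in the p orbital — every position has a p orbital, so the cyclic π system is continuous.
Counting π electrons: 2 × 2 = 4 from the 2 double-bond units.
A 4n π count (4, n = 1) in a planar conjugated ring means antiaromatic.

Antiaromatic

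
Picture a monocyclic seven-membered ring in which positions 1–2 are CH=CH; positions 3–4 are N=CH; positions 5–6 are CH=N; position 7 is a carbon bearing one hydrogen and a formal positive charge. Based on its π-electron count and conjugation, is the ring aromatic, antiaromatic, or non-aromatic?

The p orbitals form a continuous loop: every atom in a ring double bond is sp² and brings one electron to the p orbital; the doubly-bonded nitrogens are pyridine-type — their lone pairs lie in the ring plane, leaving one electron in the p orbital; the carbocation has an empty p orbital. The ring is fully conjugated.
π-electron count: 3 × 2 = 6 from the double-bond units + 0 from the CH(+) atom = 6.
With 6 π electrons (n = 1), the Hückel 4n+2 condition holds.

Aromatic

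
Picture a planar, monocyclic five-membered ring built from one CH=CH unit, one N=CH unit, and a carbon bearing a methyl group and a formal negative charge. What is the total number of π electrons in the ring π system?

6

The p orbitals form a continuous loop: the double-bond atoms are sp², each contributing one p electron; each sp² =N– keeps its lone pair in-plane and puts one electron into the π system; the carbanion's lone pair occupies the p orbital. The ring is fully conjugated.
Adding the contributions, 2 × 2 = 4 from the double-bond units + 2 from the C(methyl)(-) atom = 6.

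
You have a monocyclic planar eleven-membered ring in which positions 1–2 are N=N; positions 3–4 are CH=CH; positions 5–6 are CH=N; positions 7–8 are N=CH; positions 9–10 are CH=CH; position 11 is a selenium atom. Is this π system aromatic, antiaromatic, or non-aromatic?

Check conjugation: each doubly-bonded ring atom is sp² with one p-orbital electron; the doubly-bonded nitrogens are pyridine-type — their lone pairs lie in the ring plane, leaving one electron in the p orbital; the selenium donates one lone pair from its p orbital — every position has a p orbital, so the cyclic π system is continuous.
Counting π electrons: 5 × 2 = 10 from the double-bond units + 2 from the Se atom = 12.
12 = 4(3); a planar, fully conjugated 4n system is antiaromatic.

Antiaromatic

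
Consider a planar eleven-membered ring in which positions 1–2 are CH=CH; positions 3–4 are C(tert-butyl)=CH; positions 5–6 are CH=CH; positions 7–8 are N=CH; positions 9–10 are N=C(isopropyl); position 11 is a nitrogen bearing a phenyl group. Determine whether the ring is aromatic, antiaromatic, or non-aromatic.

All ring atoms are sp² and supply a p orbital to the ring (every atom in a ring double bond is sp² and brings one electron to the p orbital; each sp² =N– keeps its lone pair in-plane and puts one electron into the π system; the pyrrole-type nitrogen donates its lone pair from the p orbital); the conjugation is uninterrupted.
Adding the contributions, 5 × 2 = 10 from the double-bond units + 2 from the N(phenyl) atom = 12.
12 = 4(3); a planar, fully conjugated 4n system is antiaromatic.

Antiaromatic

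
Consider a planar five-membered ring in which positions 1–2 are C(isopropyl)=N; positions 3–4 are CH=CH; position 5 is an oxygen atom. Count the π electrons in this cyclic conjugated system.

6

Check conjugation: each doubly-bonded ring atom is sp² with one p-orbital electron; each =N– nitrogen is pyridine-type (lone pair in the sp² plane, one electron in the p orbital); the oxygen donates one lone pair from its p orbital — every position has a p orbital, so the cyclic π system is continuous.
Tallying contributions gives 2 × 2 = 4 from the double-bond units + 2 from the O atom = 6.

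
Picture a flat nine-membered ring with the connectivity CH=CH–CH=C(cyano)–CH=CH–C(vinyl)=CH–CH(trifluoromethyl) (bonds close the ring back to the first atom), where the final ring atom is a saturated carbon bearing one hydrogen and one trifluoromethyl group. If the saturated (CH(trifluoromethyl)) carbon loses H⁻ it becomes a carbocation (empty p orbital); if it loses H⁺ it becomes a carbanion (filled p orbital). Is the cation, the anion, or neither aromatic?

The anion

In either ion the ring is fully conjugated: every atom, including the new sp² carbon, supplies a p orbital.
Cation: 4 × 2 + 0 = 8 π electrons → 4(2), antiaromatic.
Anion: 4 × 2 + 2 = 10 π electrons → 4(2)+2, aromatic.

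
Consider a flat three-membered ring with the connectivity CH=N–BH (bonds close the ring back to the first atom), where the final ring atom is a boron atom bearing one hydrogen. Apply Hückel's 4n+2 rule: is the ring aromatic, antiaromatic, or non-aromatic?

Aromatic

All ring atoms are sp² and supply a p orbital to the ring (every atom in a ring double bond is sp² and brings one electron to the p orbital; the doubly-bonded nitrogens are pyridine-type — their lone pairs lie in the ring plane, leaving one electron in the p orbital; the boron has an empty p orbital); the conjugation is uninterrupted.
Adding the contributions, 1 × 2 = 2 from the double-bond unit + 0 from the BH atom = 2.
With 2 π electrons (n = 0), the Hückel 4n+2 condition holds.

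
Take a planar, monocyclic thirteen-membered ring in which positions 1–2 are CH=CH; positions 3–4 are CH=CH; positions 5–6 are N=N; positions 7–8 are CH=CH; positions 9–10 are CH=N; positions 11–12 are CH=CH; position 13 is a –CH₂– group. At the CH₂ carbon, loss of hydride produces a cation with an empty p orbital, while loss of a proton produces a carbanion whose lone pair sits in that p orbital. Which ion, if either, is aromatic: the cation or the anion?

Both ions have a continuous loop of p orbitals — each ring atom is sp².
Cation: 6 × 2 + 0 = 12 π electrons → 4(3), antiaromatic.
Anion: 6 × 2 + 2 = 14 π electrons → 4(3)+2, aromatic.

The anion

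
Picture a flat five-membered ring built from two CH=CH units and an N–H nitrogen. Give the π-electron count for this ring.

The p orbitals form a continuous loop: every atom in a ring double bond is sp² and brings one electron to the p orbital; the pyrrole-type nitrogen donates its lone pair from the p orbital. The ring is fully conjugated.
Tallying contributions gives 2 × 2 = 4 from the double-bond units + 2 from the NH atom = 6.
(The species described is pyrrole.)

6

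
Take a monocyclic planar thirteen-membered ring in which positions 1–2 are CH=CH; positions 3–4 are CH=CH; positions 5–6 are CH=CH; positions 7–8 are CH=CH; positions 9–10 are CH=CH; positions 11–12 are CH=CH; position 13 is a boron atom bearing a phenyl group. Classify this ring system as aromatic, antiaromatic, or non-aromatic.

Antiaromatic

The p orbitals form a continuous loop: the double-bond atoms are sp², each contributing one p electron; the boron has an empty p orbital. The ring is fully conjugated.
Adding the contributions, 6 × 2 = 12 from the double-bond units + 0 from the B(phenyl) atom = 12.
With 12 = 4·3 π electrons, Hückel's rule classifies the planar ring as antiaromatic.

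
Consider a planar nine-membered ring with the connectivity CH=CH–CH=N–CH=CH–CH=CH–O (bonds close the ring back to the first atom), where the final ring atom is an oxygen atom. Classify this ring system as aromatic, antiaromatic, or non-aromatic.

Aromatic

All ring atoms are sp² and supply a p orbital to the ring (each doubly-bonded ring atom is sp² with one p-orbital electron; each =N– nitrogen is pyridine-type (lone pair in the sp² plane, one electron in the p orbital); the oxygen donates one lone pair from its p orbital); the conjugation is uninterrupted.
Adding the contributions, 4 × 2 = 8 from the double-bond units + 2 from the O atom = 10.
That gives a 4n+2 count (10, n = 2).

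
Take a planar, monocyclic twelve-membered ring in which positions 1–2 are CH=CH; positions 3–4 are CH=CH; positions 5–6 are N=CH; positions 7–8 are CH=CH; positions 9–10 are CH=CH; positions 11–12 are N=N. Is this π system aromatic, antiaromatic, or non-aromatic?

Antiaromatic

Check conjugation: the double-bond atoms are sp², each contributing one p electron; each sp² =N– keeps its lone pair in-plane and puts one electron into the π system — every position has a p orbital, so the cyclic π system is continuous.
π-electron count: 6 × 2 = 12 from the 6 double-bond units.
With 12 = 4·3 π electrons, Hückel's rule classifies the planar ring as antiaromatic.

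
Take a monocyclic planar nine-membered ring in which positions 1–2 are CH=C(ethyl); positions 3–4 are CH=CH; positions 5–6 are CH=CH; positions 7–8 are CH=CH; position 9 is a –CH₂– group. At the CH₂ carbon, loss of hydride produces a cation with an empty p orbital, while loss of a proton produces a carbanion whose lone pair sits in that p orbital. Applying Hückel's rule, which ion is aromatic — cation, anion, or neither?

The anion

Once that carbon is sp², every ring atom has a p orbital and both ions are fully conjugated.
Cation: 4 × 2 + 0 = 8 π electrons → 4(2), antiaromatic.
Anion: 4 × 2 + 2 = 10 π electrons → 4(2)+2, aromatic.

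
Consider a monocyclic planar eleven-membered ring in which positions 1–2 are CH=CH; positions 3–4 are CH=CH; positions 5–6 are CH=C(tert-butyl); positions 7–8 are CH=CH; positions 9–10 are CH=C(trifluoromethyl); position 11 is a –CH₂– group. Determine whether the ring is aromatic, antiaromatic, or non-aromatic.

At the CH2 position, the tetrahedral CH₂ carbon is sp³ and has no p orbital in the ring π system; the ring's p-orbital overlap is broken there.
A ring that is not fully conjugated cannot be aromatic or antiaromatic regardless of its π-electron count.

Non-aromatic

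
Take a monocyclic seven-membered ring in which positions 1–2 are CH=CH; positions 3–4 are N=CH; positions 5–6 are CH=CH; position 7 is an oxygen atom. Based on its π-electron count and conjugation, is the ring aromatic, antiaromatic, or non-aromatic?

Check conjugation: each doubly-bonded ring atom is sp² with one p-orbital electron; each sp² =N– keeps its lone pair in-plane and puts one electron into the π system; the oxygen donates one lone pair from its p orbital — every position has a p orbital, so the cyclic π system is continuous.
Counting π electrons: 3 × 2 = 6 from the double-bond units + 2 from the O atom = 8.
With 8 = 4·2 π electrons, Hückel's rule classifies the planar ring as antiaromatic.

Antiaromatic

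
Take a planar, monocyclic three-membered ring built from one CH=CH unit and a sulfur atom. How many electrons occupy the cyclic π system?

The p orbitals form a continuous loop: each doubly-bonded ring atom is sp² with one p-orbital electron; the sulfur donates one lone pair from its p orbital. The ring is fully conjugated.
Counting π electrons: 1 × 2 = 2 from the double-bond unit + 2 from the S atom = 4.

4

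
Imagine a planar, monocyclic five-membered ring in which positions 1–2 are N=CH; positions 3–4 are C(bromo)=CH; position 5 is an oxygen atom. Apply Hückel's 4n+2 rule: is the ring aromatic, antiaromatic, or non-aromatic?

Aromatic

All ring atoms are sp² and supply a p orbital to the ring (each doubly-bonded ring atom is sp² with one p-orbital electron; the doubly-bonded nitrogens are pyridine-type — their lone pairs lie in the ring plane, leaving one electron in the p orbital; the oxygen donates one lone pair from its p orbital); the conjugation is uninterrupted.
Counting π electrons: 2 × 2 = 4 from the double-bond units + 2 from the O atom = 6.
With 6 π electrons (n = 1), the Hückel 4n+2 condition holds.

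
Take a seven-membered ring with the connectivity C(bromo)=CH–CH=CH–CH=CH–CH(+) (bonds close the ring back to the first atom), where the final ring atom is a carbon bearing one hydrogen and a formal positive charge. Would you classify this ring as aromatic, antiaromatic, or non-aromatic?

All ring atoms are sp² and supply a p orbital to the ring (each doubly-bonded ring atom is sp² with one p-orbital electron; the carbocation has an empty p orbital); the conjugation is uninterrupted.
Counting π electrons: 3 × 2 = 6 from the double-bond units + 0 from the CH(+) atom = 6.
That gives a 4n+2 count (6, n = 1).

Aromatic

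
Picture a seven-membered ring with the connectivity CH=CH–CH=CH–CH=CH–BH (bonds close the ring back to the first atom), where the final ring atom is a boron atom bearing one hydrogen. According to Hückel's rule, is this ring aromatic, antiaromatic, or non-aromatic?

Aromatic

The p orbitals form a continuous loop: the double-bond atoms are sp², each contributing one p electron; the boron has an empty p orbital. The ring is fully conjugated.
Tallying contributions gives 3 × 2 = 6 from the double-bond units + 0 from the BH atom = 6.
Since 6 = 4·1 + 2, the ring meets the 4n+2 criterion.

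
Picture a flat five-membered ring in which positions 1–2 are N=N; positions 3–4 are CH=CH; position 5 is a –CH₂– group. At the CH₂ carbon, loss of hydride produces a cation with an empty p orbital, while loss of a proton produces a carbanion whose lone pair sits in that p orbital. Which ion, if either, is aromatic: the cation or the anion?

The anion

Both ions have a continuous loop of p orbitals — each ring atom is sp².
Cation: 2 × 2 + 0 = 4 π electrons → 4(1), antiaromatic.
Anion: 2 × 2 + 2 = 6 π electrons → 4(1)+2, aromatic.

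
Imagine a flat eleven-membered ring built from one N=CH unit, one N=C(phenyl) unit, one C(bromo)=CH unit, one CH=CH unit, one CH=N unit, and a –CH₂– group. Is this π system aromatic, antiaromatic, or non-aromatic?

Non-aromatic

Because the tetrahedral CH₂ carbon is sp³ and has no p orbital in the ring π system at the CH2 position, the π system cannot extend all the way around the ring.
Broken conjugation rules out both aromaticity and antiaromaticity.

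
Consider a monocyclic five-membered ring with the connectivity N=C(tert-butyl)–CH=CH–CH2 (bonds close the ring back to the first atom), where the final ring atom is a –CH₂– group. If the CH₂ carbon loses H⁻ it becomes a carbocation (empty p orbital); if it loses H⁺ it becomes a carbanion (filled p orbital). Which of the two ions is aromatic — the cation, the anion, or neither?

The anion

Once that carbon is sp², every ring atom has a p orbital and both ions are fully conjugated.
Cation: 2 × 2 + 0 = 4 π electrons → 4(1), antiaromatic.
Anion: 2 × 2 + 2 = 6 π electrons → 4(1)+2, aromatic.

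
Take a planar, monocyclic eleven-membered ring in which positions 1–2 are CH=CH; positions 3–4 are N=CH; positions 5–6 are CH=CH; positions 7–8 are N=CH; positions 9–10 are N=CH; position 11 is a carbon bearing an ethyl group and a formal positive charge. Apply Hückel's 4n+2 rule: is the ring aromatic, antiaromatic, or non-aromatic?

Aromatic

Every ring atom contributes a p orbital perpendicular to the ring (every atom in a ring double bond is sp² and brings one electron to the p orbital; each sp² =N– keeps its lone pair in-plane and puts one electron into the π system; the carbocation has an empty p orbital), so the π system is cyclic and fully conjugated.
Adding the contributions, 5 × 2 = 10 from the double-bond units + 0 from the C(ethyl)(+) atom = 10.
With 10 π electrons (n = 2), the Hückel 4n+2 condition holds.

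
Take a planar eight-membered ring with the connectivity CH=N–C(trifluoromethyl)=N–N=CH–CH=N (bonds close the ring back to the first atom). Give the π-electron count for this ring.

8

All ring atoms are sp² and supply a p orbital to the ring (the double-bond atoms are sp², each contributing one p electron; each =N– nitrogen is pyridine-type (lone pair in the sp² plane, one electron in the p orbital)); the conjugation is uninterrupted.
Adding the contributions, 4 × 2 = 8 from the 4 double-bond units.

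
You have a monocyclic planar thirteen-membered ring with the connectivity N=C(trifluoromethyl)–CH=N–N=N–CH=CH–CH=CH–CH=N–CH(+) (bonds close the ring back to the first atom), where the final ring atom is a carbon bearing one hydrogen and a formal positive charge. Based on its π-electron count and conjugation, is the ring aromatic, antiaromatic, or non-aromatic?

Antiaromatic

The p orbitals form a continuous loop: each doubly-bonded ring atom is sp² with one p-orbital electron; each sp² =N– keeps its lone pair in-plane and puts one electron into the π system; the carbocation has an empty p orbital. The ring is fully conjugated.
Adding the contributions, 6 × 2 = 12 from the double-bond units + 0 from the CH(+) atom = 12.
A 4n π count (12, n = 3) in a planar conjugated ring means antiaromatic.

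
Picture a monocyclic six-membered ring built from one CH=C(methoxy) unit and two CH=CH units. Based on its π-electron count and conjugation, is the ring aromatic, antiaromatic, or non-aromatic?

Aromatic

Every ring atom contributes a p orbital perpendicular to the ring (every atom in a ring double bond is sp² and brings one electron to the p orbital), so the π system is cyclic and fully conjugated.
Counting π electrons: 3 × 2 = 6 from the 3 double-bond units.
That gives a 4n+2 count (6, n = 1).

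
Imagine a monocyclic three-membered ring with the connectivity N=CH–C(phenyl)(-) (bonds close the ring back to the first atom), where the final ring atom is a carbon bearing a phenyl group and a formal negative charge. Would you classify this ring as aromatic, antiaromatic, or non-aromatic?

All ring atoms are sp² and supply a p orbital to the ring (each doubly-bonded ring atom is sp² with one p-orbital electron; each sp² =N– keeps its lone pair in-plane and puts one electron into the π system; the carbanion's lone pair occupies the p orbital); the conjugation is uninterrupted.
Tallying contributions gives 1 × 2 = 2 from the double-bond unit + 2 from the C(phenyl)(-) atom = 4.
4 = 4(1); a planar, fully conjugated 4n system is antiaromatic.

Antiaromatic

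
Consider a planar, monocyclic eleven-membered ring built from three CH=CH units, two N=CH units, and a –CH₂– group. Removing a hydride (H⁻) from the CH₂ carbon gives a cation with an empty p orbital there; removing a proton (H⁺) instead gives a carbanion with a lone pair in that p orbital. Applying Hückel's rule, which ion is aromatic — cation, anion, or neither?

The cation

Once that carbon is sp², every ring atom has a p orbital and both ions are fully conjugated.
Cation: 5 × 2 + 0 = 10 π electrons → 4(2)+2, aromatic.
Anion: 5 × 2 + 2 = 12 π electrons → 4(3), antiaromatic.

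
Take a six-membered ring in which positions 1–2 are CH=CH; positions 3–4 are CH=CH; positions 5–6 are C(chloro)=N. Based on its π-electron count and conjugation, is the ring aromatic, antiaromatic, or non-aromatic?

Every ring atom contributes a p orbital perpendicular to the ring (every atom in a ring double bond is sp² and brings one electron to the p orbital; each =N– nitrogen is pyridine-type (lone pair in the sp² plane, one electron in the p orbital)), so the π system is cyclic and fully conjugated.
π-electron count: 3 × 2 = 6 from the 3 double-bond units.
6 = 4(1) + 2, which satisfies Hückel's 4n+2 rule.

Aromatic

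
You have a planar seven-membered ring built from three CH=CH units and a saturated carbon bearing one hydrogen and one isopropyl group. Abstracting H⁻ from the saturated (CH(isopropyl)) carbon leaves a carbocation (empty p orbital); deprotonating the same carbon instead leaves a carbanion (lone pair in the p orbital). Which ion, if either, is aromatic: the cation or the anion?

Both ions have a continuous loop of p orbitals — each ring atom is sp².
Cation: 3 × 2 + 0 = 6 π electrons → 4(1)+2, aromatic.
Anion: 3 × 2 + 2 = 8 π electrons → 4(2), antiaromatic.

The cation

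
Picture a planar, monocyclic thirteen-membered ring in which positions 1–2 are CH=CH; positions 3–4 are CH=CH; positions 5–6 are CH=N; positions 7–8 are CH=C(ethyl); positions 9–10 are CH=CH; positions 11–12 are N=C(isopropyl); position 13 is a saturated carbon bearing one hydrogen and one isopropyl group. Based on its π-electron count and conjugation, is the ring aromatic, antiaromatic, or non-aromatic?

Because that saturated carbon is sp³ and has no p orbital in the ring π system at the CH(isopropyl) position, the π system cannot extend all the way around the ring.
Hückel's rule only applies to fully conjugated rings, so this one is simply non-aromatic.

Non-aromatic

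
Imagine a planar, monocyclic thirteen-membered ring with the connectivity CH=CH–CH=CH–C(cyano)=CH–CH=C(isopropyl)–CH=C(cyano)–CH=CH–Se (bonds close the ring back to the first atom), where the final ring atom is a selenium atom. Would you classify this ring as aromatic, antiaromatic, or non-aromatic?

The p orbitals form a continuous loop: the double-bond atoms are sp², each contributing one p electron; the selenium donates one lone pair from its p orbital. The ring is fully conjugated.
π-electron count: 6 × 2 = 12 from the double-bond units + 2 from the Se atom = 14.
14 = 4(3) + 2, which satisfies Hückel's 4n+2 rule.

Aromatic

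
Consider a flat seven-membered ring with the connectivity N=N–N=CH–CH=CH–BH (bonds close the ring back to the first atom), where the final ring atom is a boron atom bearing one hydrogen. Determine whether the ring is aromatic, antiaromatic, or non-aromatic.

The p orbitals form a continuous loop: the double-bond atoms are sp², each contributing one p electron; the doubly-bonded nitrogens are pyridine-type — their lone pairs lie in the ring plane, leaving one electron in the p orbital; the boron has an empty p orbital. The ring is fully conjugated.
Counting π electrons: 3 × 2 = 6 from the double-bond units + 0 from the BH atom = 6.
Since 6 = 4·1 + 2, the ring meets the 4n+2 criterion.

Aromatic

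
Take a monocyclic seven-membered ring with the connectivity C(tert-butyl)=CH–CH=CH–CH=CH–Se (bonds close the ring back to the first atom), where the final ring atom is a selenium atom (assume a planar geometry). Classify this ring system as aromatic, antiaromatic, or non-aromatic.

Antiaromatic

The p orbitals form a continuous loop: the double-bond atoms are sp², each contributing one p electron; the selenium donates one lone pair from its p orbital. The ring is fully conjugated.
Adding the contributions, 3 × 2 = 6 from the double-bond units + 2 from the Se atom = 8.
With 8 = 4·2 π electrons, Hückel's rule classifies the planar ring as antiaromatic.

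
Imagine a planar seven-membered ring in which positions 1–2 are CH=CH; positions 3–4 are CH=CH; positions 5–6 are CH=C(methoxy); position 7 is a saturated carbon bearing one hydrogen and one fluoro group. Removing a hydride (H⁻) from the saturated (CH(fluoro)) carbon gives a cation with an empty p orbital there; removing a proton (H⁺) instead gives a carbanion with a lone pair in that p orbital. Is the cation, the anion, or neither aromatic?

In either ion the ring is fully conjugated: every atom, including the new sp² carbon, supplies a p orbital.
Cation: 3 × 2 + 0 = 6 π electrons → 4(1)+2, aromatic.
Anion: 3 × 2 + 2 = 8 π electrons → 4(2), antiaromatic.

The cation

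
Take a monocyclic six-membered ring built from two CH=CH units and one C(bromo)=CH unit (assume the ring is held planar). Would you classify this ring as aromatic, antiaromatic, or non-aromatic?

Aromatic

Check conjugation: every atom in a ring double bond is sp² and brings one electron to the p orbital — every position has a p orbital, so the cyclic π system is continuous.
Tallying contributions gives 3 × 2 = 6 from the 3 double-bond units.
With 6 π electrons (n = 1), the Hückel 4n+2 condition holds.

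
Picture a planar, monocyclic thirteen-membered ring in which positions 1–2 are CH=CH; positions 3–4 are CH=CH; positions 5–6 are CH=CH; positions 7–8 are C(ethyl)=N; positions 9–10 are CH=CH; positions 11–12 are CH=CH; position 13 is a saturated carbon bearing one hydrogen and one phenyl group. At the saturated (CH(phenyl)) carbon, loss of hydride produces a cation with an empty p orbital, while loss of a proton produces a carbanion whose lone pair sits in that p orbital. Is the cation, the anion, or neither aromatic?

The anion

In both ions every ring atom is sp² and contributes a p orbital, so both rings are fully conjugated.
Cation: 6 × 2 + 0 = 12 π electrons → 4(3), antiaromatic.
Anion: 6 × 2 + 2 = 14 π electrons → 4(3)+2, aromatic.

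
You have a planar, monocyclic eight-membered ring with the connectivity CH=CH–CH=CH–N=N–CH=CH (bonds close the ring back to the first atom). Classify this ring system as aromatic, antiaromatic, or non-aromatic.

The p orbitals form a continuous loop: each doubly-bonded ring atom is sp² with one p-orbital electron; each =N– nitrogen is pyridine-type (lone pair in the sp² plane, one electron in the p orbital). The ring is fully conjugated.
Counting π electrons: 4 × 2 = 8 from the 4 double-bond units.
A 4n π count (8, n = 2) in a planar conjugated ring means antiaromatic.

Antiaromatic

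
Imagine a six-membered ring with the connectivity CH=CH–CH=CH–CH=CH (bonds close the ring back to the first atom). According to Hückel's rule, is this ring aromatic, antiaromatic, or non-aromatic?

All ring atoms are sp² and supply a p orbital to the ring (each doubly-bonded ring atom is sp² with one p-orbital electron); the conjugation is uninterrupted.
Counting π electrons: 3 × 2 = 6 from the 3 double-bond units.
With 6 π electrons (n = 1), the Hückel 4n+2 condition holds.

Aromatic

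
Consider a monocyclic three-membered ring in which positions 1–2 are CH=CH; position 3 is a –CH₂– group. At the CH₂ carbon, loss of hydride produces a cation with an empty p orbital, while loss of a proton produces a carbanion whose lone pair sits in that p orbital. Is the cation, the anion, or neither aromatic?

Once that carbon is sp², every ring atom has a p orbital and both ions are fully conjugated.
Cation: 1 × 2 + 0 = 2 π electrons → 4(0)+2, aromatic.
Anion: 1 × 2 + 2 = 4 π electrons → 4(1), antiaromatic.

The cation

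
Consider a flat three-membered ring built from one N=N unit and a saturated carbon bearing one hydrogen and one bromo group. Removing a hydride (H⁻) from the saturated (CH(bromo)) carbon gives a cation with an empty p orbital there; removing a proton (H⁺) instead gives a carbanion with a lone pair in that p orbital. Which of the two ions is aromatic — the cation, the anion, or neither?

The cation

Both ions have a continuous loop of p orbitals — each ring atom is sp².
Cation: 1 × 2 + 0 = 2 π electrons → 4(0)+2, aromatic.
Anion: 1 × 2 + 2 = 4 π electrons → 4(1), antiaromatic.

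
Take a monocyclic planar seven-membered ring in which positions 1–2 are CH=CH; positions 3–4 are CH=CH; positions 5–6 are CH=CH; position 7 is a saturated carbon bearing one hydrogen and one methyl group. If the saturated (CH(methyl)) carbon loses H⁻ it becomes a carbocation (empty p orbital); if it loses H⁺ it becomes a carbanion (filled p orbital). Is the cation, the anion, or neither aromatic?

The cation

Once that carbon is sp², every ring atom has a p orbital and both ions are fully conjugated.
Cation: 3 × 2 + 0 = 6 π electrons → 4(1)+2, aromatic.
Anion: 3 × 2 + 2 = 8 π electrons → 4(2), antiaromatic.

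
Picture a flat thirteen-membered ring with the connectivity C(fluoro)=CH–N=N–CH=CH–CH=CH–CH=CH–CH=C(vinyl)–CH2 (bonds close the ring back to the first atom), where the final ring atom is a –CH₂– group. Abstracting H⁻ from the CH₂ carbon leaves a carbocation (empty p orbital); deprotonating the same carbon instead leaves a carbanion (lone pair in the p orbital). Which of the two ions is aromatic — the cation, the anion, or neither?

In either ion the ring is fully conjugated: every atom, including the new sp² carbon, supplies a p orbital.
Cation: 6 × 2 + 0 = 12 π electrons → 4(3), antiaromatic.
Anion: 6 × 2 + 2 = 14 π electrons → 4(3)+2, aromatic.

The anion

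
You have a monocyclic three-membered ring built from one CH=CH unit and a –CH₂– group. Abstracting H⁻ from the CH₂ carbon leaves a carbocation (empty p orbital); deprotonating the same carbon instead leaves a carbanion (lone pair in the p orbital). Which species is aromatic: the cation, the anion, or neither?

In both ions every ring atom is sp² and contributes a p orbital, so both rings are fully conjugated.
Cation: 1 × 2 + 0 = 2 π electrons → 4(0)+2, aromatic.
Anion: 1 × 2 + 2 = 4 π electrons → 4(1), antiaromatic.

The cation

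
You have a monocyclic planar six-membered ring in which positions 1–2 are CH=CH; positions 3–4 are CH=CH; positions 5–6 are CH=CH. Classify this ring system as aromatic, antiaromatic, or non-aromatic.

Aromatic

The p orbitals form a continuous loop: every atom in a ring double bond is sp² and brings one electron to the p orbital. The ring is fully conjugated.
Adding the contributions, 3 × 2 = 6 from the 3 double-bond units.
With 6 π electrons (n = 1), the Hückel 4n+2 condition holds.
(The species described is benzene.)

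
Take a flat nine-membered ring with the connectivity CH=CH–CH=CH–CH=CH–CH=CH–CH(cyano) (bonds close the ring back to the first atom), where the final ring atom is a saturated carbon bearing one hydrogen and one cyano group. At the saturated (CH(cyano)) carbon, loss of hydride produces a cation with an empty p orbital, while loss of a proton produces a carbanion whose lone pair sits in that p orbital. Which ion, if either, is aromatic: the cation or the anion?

The anion

Once that carbon is sp², every ring atom has a p orbital and both ions are fully conjugated.
Cation: 4 × 2 + 0 = 8 π electrons → 4(2), antiaromatic.
Anion: 4 × 2 + 2 = 10 π electrons → 4(2)+2, aromatic.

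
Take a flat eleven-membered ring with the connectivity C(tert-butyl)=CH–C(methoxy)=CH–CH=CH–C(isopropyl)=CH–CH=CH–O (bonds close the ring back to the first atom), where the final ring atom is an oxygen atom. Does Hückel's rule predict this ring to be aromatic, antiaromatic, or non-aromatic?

Antiaromatic

Check conjugation: each doubly-bonded ring atom is sp² with one p-orbital electron; the oxygen donates one lone pair from its p orbital — every position has a p orbital, so the cyclic π system is continuous.
Tallying contributions gives 5 × 2 = 10 from the double-bond units + 2 from the O atom = 12.
12 = 4(3); a planar, fully conjugated 4n system is antiaromatic.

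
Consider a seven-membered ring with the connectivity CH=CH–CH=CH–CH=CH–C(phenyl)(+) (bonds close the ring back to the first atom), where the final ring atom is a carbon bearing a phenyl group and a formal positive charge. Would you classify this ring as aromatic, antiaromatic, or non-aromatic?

Every ring atom contributes a p orbital perpendicular to the ring (every atom in a ring double bond is sp² and brings one electron to the p orbital; the carbocation has an empty p orbital), so the π system is cyclic and fully conjugated.
π-electron count: 3 × 2 = 6 from the double-bond units + 0 from the C(phenyl)(+) atom = 6.
Since 6 = 4·1 + 2, the ring meets the 4n+2 criterion.

Aromatic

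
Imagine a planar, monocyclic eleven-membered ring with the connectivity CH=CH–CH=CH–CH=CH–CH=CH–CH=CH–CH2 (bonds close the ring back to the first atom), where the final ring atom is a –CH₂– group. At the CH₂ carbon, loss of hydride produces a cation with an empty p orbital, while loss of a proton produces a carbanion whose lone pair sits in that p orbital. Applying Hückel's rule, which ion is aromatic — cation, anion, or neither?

The cation

Once that carbon is sp², every ring atom has a p orbital and both ions are fully conjugated.
Cation: 5 × 2 + 0 = 10 π electrons → 4(2)+2, aromatic.
Anion: 5 × 2 + 2 = 12 π electrons → 4(3), antiaromatic.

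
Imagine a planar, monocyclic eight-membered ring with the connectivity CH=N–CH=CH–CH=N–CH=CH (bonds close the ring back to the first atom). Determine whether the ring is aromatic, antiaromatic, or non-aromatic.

The p orbitals form a continuous loop: each doubly-bonded ring atom is sp² with one p-orbital electron; the doubly-bonded nitrogens are pyridine-type — their lone pairs lie in the ring plane, leaving one electron in the p orbital. The ring is fully conjugated.
Adding the contributions, 4 × 2 = 8 from the 4 double-bond units.
A 4n π count (8, n = 2) in a planar conjugated ring means antiaromatic.

Antiaromatic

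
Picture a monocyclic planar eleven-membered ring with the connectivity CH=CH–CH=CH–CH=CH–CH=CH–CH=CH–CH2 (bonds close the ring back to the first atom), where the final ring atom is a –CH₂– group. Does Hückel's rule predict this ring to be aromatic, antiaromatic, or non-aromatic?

The CH2 carbon is saturated: the tetrahedral CH₂ carbon is sp³ and has no p orbital in the ring π system. Conjugation is not continuous around the ring.
Broken conjugation rules out both aromaticity and antiaromaticity.

Non-aromatic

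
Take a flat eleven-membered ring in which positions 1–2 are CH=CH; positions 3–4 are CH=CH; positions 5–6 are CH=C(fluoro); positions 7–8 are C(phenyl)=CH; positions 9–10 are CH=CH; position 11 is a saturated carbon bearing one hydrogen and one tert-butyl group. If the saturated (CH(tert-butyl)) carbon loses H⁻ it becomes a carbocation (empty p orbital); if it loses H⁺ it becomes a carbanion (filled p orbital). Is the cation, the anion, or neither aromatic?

The cation

Once that carbon is sp², every ring atom has a p orbital and both ions are fully conjugated.
Cation: 5 × 2 + 0 = 10 π electrons → 4(2)+2, aromatic.
Anion: 5 × 2 + 2 = 12 π electrons → 4(3), antiaromatic.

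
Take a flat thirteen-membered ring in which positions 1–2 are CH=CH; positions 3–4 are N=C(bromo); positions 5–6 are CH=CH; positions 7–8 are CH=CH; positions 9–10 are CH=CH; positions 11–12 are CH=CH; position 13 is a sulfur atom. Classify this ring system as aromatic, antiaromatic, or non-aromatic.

Aromatic

The p orbitals form a continuous loop: the double-bond atoms are sp², each contributing one p electron; each =N– nitrogen is pyridine-type (lone pair in the sp² plane, one electron in the p orbital); the sulfur donates one lone pair from its p orbital. The ring is fully conjugated.
Tallying contributions gives 6 × 2 = 12 from the double-bond units + 2 from the S atom = 14.
14 = 4(3) + 2, which satisfies Hückel's 4n+2 rule.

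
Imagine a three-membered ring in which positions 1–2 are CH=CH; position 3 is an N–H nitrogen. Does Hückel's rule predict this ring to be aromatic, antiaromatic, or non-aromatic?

All ring atoms are sp² and supply a p orbital to the ring (each doubly-bonded ring atom is sp² with one p-orbital electron; the pyrrole-type nitrogen donates its lone pair from the p orbital); the conjugation is uninterrupted.
Counting π electrons: 1 × 2 = 2 from the double-bond unit + 2 from the NH atom = 4.
4 = 4(1); a planar, fully conjugated 4n system is antiaromatic.

Antiaromatic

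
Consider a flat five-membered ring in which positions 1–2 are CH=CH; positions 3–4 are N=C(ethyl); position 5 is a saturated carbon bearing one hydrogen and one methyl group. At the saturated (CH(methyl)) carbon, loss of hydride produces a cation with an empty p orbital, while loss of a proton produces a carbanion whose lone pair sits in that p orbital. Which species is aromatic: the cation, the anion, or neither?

Both ions have a continuous loop of p orbitals — each ring atom is sp².
Cation: 2 × 2 + 0 = 4 π electrons → 4(1), antiaromatic.
Anion: 2 × 2 + 2 = 6 π electrons → 4(1)+2, aromatic.

The anion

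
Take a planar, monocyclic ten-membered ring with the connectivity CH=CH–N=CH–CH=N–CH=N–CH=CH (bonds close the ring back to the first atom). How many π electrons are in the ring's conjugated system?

10

Every ring atom contributes a p orbital perpendicular to the ring (the double-bond atoms are sp², each contributing one p electron; each =N– nitrogen is pyridine-type (lone pair in the sp² plane, one electron in the p orbital)), so the π system is cyclic and fully conjugated.
π-electron count: 5 × 2 = 10 from the 5 double-bond units.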